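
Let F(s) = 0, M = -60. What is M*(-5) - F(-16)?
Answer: 300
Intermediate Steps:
M*(-5) - F(-16) = -60*(-5) - 1*0 = 300 + 0 = 300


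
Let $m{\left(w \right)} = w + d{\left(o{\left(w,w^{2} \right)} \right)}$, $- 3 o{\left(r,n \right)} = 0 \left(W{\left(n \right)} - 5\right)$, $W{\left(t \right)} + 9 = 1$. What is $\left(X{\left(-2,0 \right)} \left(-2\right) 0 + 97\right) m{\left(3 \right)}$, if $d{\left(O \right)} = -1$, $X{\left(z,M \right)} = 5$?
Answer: $194$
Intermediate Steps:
$W{\left(t \right)} = -8$ ($W{\left(t \right)} = -9 + 1 = -8$)
$o{\left(r,n \right)} = 0$ ($o{\left(r,n \right)} = - \frac{0 \left(-8 - 5\right)}{3} = - \frac{0 \left(-13\right)}{3} = \left(- \frac{1}{3}\right) 0 = 0$)
$m{\left(w \right)} = -1 + w$ ($m{\left(w \right)} = w - 1 = -1 + w$)
$\left(X{\left(-2,0 \right)} \left(-2\right) 0 + 97\right) m{\left(3 \right)} = \left(5 \left(-2\right) 0 + 97\right) \left(-1 + 3\right) = \left(\left(-10\right) 0 + 97\right) 2 = \left(0 + 97\right) 2 = 97 \cdot 2 = 194$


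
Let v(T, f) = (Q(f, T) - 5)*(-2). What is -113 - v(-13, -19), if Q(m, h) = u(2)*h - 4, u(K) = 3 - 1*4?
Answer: -105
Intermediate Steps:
u(K) = -1 (u(K) = 3 - 4 = -1)
Q(m, h) = -4 - h (Q(m, h) = -h - 4 = -4 - h)
v(T, f) = 18 + 2*T (v(T, f) = ((-4 - T) - 5)*(-2) = (-9 - T)*(-2) = 18 + 2*T)
-113 - v(-13, -19) = -113 - (18 + 2*(-13)) = -113 - (18 - 26) = -113 - 1*(-8) = -113 + 8 = -105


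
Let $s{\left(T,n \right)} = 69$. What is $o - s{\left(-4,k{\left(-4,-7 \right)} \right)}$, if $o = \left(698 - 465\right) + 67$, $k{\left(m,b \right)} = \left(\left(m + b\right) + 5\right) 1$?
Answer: $231$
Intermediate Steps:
$k{\left(m,b \right)} = 5 + b + m$ ($k{\left(m,b \right)} = \left(\left(b + m\right) + 5\right) 1 = \left(5 + b + m\right) 1 = 5 + b + m$)
$o = 300$ ($o = 233 + 67 = 300$)
$o - s{\left(-4,k{\left(-4,-7 \right)} \right)} = 300 - 69 = 231$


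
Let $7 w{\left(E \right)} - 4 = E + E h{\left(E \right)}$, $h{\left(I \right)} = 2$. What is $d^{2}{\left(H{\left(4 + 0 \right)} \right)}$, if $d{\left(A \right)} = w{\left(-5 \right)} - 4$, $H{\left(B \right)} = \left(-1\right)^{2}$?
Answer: $\frac{1521}{49} \approx 31.041$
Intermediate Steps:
$H{\left(B \right)} = 1$
$w{\left(E \right)} = \frac{4}{7} + \frac{3 E}{7}$ ($w{\left(E \right)} = \frac{4}{7} + \frac{E + E 2}{7} = \frac{4}{7} + \frac{E + 2 E}{7} = \frac{4}{7} + \frac{3 E}{7}$)
$d{\left(A \right)} = - \frac{39}{7}$ ($d{\left(A \right)} = \left(\frac{4}{7} + \frac{3}{7} \left(-5\right)\right) - 4 = \left(\frac{4}{7} - \frac{15}{7}\right) - 4 = - \frac{11}{7} - 4 = - \frac{39}{7}$)
$d^{2}{\left(H{\left(4 + 0 \right)} \right)} = \left(- \frac{39}{7}\right)^{2} = \frac{1521}{49}$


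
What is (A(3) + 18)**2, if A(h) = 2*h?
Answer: 576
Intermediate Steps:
(A(3) + 18)**2 = (2*3 + 18)**2 = (6 + 18)**2 = 24**2 = 576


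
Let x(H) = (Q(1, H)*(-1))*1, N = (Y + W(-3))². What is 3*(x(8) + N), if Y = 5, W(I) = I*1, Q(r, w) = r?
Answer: 9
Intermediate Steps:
W(I) = I
N = 4 (N = (5 - 3)² = 2² = 4)
x(H) = -1 (x(H) = (1*(-1))*1 = -1*1 = -1)
3*(x(8) + N) = 3*(-1 + 4) = 3*3 = 9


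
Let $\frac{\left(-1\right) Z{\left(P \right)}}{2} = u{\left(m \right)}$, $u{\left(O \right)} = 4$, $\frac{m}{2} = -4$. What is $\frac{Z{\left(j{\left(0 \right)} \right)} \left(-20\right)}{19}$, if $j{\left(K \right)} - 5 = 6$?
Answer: $\frac{160}{19} \approx 8.4211$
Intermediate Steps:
$m = -8$ ($m = 2 \left(-4\right) = -8$)
$j{\left(K \right)} = 11$ ($j{\left(K \right)} = 5 + 6 = 11$)
$Z{\left(P \right)} = -8$ ($Z{\left(P \right)} = \left(-2\right) 4 = -8$)
$\frac{Z{\left(j{\left(0 \right)} \right)} \left(-20\right)}{19} = \frac{\left(-8\right) \left(-20\right)}{19} = 160 \cdot \frac{1}{19} = \frac{160}{19}$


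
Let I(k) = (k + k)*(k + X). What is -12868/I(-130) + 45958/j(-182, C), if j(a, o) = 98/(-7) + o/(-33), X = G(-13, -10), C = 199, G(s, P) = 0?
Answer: -12817514737/5585450 ≈ -2294.8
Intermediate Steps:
X = 0
j(a, o) = -14 - o/33 (j(a, o) = 98*(-⅐) + o*(-1/33) = -14 - o/33)
I(k) = 2*k² (I(k) = (k + k)*(k + 0) = (2*k)*k = 2*k²)
-12868/I(-130) + 45958/j(-182, C) = -12868/(2*(-130)²) + 45958/(-14 - 1/33*199) = -12868/(2*16900) + 45958/(-14 - 199/33) = -12868/33800 + 45958/(-661/33) = -12868*1/33800 + 45958*(-33/661) = -3217/8450 - 1516614/661 = -12817514737/5585450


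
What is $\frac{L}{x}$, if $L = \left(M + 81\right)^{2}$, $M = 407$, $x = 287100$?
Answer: $\frac{59536}{71775} \approx 0.82948$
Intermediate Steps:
$L = 238144$ ($L = \left(407 + 81\right)^{2} = 488^{2} = 238144$)
$\frac{L}{x} = \frac{238144}{287100} = 238144 \cdot \frac{1}{287100} = \frac{59536}{71775}$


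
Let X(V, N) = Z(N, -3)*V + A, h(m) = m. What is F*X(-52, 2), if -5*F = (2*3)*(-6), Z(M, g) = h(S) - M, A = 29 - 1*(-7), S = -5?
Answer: 2880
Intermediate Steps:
A = 36 (A = 29 + 7 = 36)
Z(M, g) = -5 - M
X(V, N) = 36 + V*(-5 - N) (X(V, N) = (-5 - N)*V + 36 = V*(-5 - N) + 36 = 36 + V*(-5 - N))
F = 36/5 (F = -2*3*(-6)/5 = -6*(-6)/5 = -1/5*(-36) = 36/5 ≈ 7.2000)
F*X(-52, 2) = 36*(36 - 1*(-52)*(5 + 2))/5 = 36*(36 - 1*(-52)*7)/5 = 36*(36 + 364)/5 = (36/5)*400 = 2880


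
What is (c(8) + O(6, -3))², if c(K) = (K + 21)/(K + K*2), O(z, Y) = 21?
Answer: 284089/576 ≈ 493.21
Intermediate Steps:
c(K) = (21 + K)/(3*K) (c(K) = (21 + K)/(K + 2*K) = (21 + K)/((3*K)) = (21 + K)*(1/(3*K)) = (21 + K)/(3*K))
(c(8) + O(6, -3))² = ((⅓)*(21 + 8)/8 + 21)² = ((⅓)*(⅛)*29 + 21)² = (29/24 + 21)² = (533/24)² = 284089/576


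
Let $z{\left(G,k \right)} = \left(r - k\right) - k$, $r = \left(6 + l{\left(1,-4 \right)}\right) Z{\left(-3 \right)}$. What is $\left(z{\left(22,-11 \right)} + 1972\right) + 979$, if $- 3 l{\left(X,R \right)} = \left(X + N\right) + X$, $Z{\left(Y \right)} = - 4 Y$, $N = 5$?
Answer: $3017$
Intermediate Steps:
$l{\left(X,R \right)} = - \frac{5}{3} - \frac{2 X}{3}$ ($l{\left(X,R \right)} = - \frac{\left(X + 5\right) + X}{3} = - \frac{\left(5 + X\right) + X}{3} = - \frac{5 + 2 X}{3} = - \frac{5}{3} - \frac{2 X}{3}$)
$r = 44$ ($r = \left(6 - \frac{7}{3}\right) \left(\left(-4\right) \left(-3\right)\right) = \left(6 - \frac{7}{3}\right) 12 = \frac{11}{3} \cdot 12 = 44$)
$z{\left(G,k \right)} = 44 - 2 k$ ($z{\left(G,k \right)} = \left(44 - k\right) - k = 44 - 2 k$)
$\left(z{\left(22,-11 \right)} + 1972\right) + 979 = \left(\left(44 - -22\right) + 1972\right) + 979 = \left(\left(44 + 22\right) + 1972\right) + 979 = \left(66 + 1972\right) + 979 = 2038 + 979 = 3017$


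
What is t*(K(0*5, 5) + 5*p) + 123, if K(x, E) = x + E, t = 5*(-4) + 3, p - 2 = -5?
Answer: 293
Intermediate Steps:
p = -3 (p = 2 - 5 = -3)
t = -17 (t = -20 + 3 = -17)
K(x, E) = E + x
t*(K(0*5, 5) + 5*p) + 123 = -17*((5 + 0*5) + 5*(-3)) + 123 = -17*((5 + 0) - 15) + 123 = -17*(5 - 15) + 123 = -17*(-10) + 123 = 170 + 123 = 293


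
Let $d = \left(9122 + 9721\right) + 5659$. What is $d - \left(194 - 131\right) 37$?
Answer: $22171$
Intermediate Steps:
$d = 24502$ ($d = 18843 + 5659 = 24502$)
$d - \left(194 - 131\right) 37 = 24502 - \left(194 - 131\right) 37 = 24502 - 63 \cdot 37 = 24502 - 2331 = 22171$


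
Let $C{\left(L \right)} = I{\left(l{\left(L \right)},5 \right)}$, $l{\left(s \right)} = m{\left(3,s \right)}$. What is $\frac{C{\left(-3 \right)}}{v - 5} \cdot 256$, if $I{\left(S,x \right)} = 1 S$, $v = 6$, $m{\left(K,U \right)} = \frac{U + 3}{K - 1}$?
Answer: $0$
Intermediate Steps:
$m{\left(K,U \right)} = \frac{3 + U}{-1 + K}$
$l{\left(s \right)} = \frac{3}{2} + \frac{s}{2}$ ($l{\left(s \right)} = \frac{3 + s}{-1 + 3} = \frac{3 + s}{2} = \frac{3}{2} + \frac{s}{2}$)
$I{\left(S,x \right)} = S$
$C{\left(L \right)} = \frac{3}{2} + \frac{L}{2}$
$\frac{C{\left(-3 \right)}}{v - 5} \cdot 256 = \frac{\frac{3}{2} + \frac{1}{2} \left(-3\right)}{6 - 5} \cdot 256 = \frac{\frac{3}{2} - \frac{3}{2}}{1} \cdot 256 = 1 \cdot 0 \cdot 256 = 0 \cdot 256 = 0$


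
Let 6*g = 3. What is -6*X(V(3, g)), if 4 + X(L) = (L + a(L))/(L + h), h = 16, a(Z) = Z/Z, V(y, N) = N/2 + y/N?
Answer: 1962/89 ≈ 22.045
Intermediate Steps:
g = 1/2 (g = (1/6)*3 = 1/2 ≈ 0.50000)
V(y, N) = N/2 + y/N (V(y, N) = N*(1/2) + y/N = N/2 + y/N)
a(Z) = 1
X(L) = -4 + (1 + L)/(16 + L) (X(L) = -4 + (L + 1)/(L + 16) = -4 + (1 + L)/(16 + L))
-6*X(V(3, g)) = -18*(-21 - ((1/2)*(1/2) + 3/(1/2)))/(16 + ((1/2)*(1/2) + 3/(1/2))) = -18*(-21 - (1/4 + 3*2))/(16 + (1/4 + 3*2)) = -18*(-21 - (1/4 + 6))/(16 + (1/4 + 6)) = -18*(-21 - 1*25/4)/(16 + 25/4) = -18*(-21 - 25/4)/89/4 = -18*4*(-109)/(89*4) = -6*(-327/89) = 1962/89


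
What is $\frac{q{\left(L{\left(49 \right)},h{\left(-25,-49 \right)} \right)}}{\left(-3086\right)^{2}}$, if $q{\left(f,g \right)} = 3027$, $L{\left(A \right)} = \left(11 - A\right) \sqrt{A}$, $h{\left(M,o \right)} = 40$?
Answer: $\frac{3027}{9523396} \approx 0.00031785$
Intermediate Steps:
$L{\left(A \right)} = \sqrt{A} \left(11 - A\right)$
$\frac{q{\left(L{\left(49 \right)},h{\left(-25,-49 \right)} \right)}}{\left(-3086\right)^{2}} = \frac{3027}{\left(-3086\right)^{2}} = \frac{3027}{9523396}$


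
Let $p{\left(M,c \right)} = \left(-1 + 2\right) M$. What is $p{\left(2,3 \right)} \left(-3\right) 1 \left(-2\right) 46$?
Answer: $552$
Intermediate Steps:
$p{\left(M,c \right)} = M$ ($p{\left(M,c \right)} = 1 M = M$)
$p{\left(2,3 \right)} \left(-3\right) 1 \left(-2\right) 46 = 2 \left(-3\right) 1 \left(-2\right) 46 = 2 \left(\left(-3\right) \left(-2\right)\right) 46 = 2 \cdot 6 \cdot 46 = 12 \cdot 46 = 552$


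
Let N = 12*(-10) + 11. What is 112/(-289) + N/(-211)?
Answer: 7869/60979 ≈ 0.12904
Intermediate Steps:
N = -109 (N = -120 + 11 = -109)
112/(-289) + N/(-211) = 112/(-289) - 109/(-211) = 112*(-1/289) - 109*(-1/211) = -112/289 + 109/211 = 7869/60979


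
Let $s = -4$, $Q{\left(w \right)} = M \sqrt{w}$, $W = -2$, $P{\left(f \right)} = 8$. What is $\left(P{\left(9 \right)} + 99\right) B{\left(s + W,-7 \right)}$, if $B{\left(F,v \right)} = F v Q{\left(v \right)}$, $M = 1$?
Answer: $4494 i \sqrt{7} \approx 11890.0 i$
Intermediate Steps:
$Q{\left(w \right)} = \sqrt{w}$ ($Q{\left(w \right)} = 1 \sqrt{w} = \sqrt{w}$)
$B{\left(F,v \right)} = F v^{\frac{3}{2}}$ ($B{\left(F,v \right)} = F v \sqrt{v} = F v^{\frac{3}{2}}$)
$\left(P{\left(9 \right)} + 99\right) B{\left(s + W,-7 \right)} = \left(8 + 99\right) \left(-4 - 2\right) \left(-7\right)^{\frac{3}{2}} = 107 \left(- 6 \left(- 7 i \sqrt{7}\right)\right) = 107 \cdot 42 i \sqrt{7} = 4494 i \sqrt{7}$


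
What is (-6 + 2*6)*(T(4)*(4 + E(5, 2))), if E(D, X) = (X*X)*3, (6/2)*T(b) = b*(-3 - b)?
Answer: -896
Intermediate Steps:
T(b) = b*(-3 - b)/3 (T(b) = (b*(-3 - b))/3 = b*(-3 - b)/3)
E(D, X) = 3*X² (E(D, X) = X²*3 = 3*X²)
(-6 + 2*6)*(T(4)*(4 + E(5, 2))) = (-6 + 2*6)*((-⅓*4*(3 + 4))*(4 + 3*2²)) = (-6 + 12)*((-⅓*4*7)*(4 + 3*4)) = 6*(-28*(4 + 12)/3) = 6*(-28/3*16) = 6*(-448/3) = -896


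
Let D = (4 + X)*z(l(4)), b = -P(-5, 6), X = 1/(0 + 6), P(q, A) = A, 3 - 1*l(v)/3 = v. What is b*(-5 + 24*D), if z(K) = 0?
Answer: 30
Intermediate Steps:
l(v) = 9 - 3*v
X = ⅙ (X = 1/6 = ⅙ ≈ 0.16667)
b = -6 (b = -1*6 = -6)
D = 0 (D = (4 + ⅙)*0 = (25/6)*0 = 0)
b*(-5 + 24*D) = -6*(-5 + 24*0) = -6*(-5 + 0) = -6*(-5) = 30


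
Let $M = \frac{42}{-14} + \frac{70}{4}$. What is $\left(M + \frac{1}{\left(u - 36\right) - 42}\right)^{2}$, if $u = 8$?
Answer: $\frac{257049}{1225} \approx 209.84$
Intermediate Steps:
$M = \frac{29}{2}$ ($M = 42 \left(- \frac{1}{14}\right) + 70 \cdot \frac{1}{4} = -3 + \frac{35}{2} = \frac{29}{2} \approx 14.5$)
$\left(M + \frac{1}{\left(u - 36\right) - 42}\right)^{2} = \left(\frac{29}{2} + \frac{1}{\left(8 - 36\right) - 42}\right)^{2} = \left(\frac{29}{2} + \frac{1}{-28 - 42}\right)^{2} = \left(\frac{29}{2} + \frac{1}{-70}\right)^{2} = \left(\frac{29}{2} - \frac{1}{70}\right)^{2} = \left(\frac{507}{35}\right)^{2} = \frac{257049}{1225}$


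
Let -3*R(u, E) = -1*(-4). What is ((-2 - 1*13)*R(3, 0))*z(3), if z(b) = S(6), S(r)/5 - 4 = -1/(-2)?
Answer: 450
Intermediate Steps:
S(r) = 45/2 (S(r) = 20 + 5*(-1/(-2)) = 20 + 5*(-1*(-½)) = 20 + 5*(½) = 20 + 5/2 = 45/2)
z(b) = 45/2
R(u, E) = -4/3 (R(u, E) = -(-1)*(-4)/3 = -⅓*4 = -4/3)
((-2 - 1*13)*R(3, 0))*z(3) = ((-2 - 1*13)*(-4/3))*(45/2) = ((-2 - 13)*(-4/3))*(45/2) = -15*(-4/3)*(45/2) = 20*(45/2) = 450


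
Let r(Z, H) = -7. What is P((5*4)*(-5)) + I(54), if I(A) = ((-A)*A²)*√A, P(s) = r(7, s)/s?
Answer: 7/100 - 472392*√6 ≈ -1.1571e+6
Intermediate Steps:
P(s) = -7/s
I(A) = -A^(7/2) (I(A) = (-A³)*√A = -A^(7/2))
P((5*4)*(-5)) + I(54) = -7/((5*4)*(-5)) - 54^(7/2) = -7/(20*(-5)) - 472392*√6 = -7/(-100) - 472392*√6 = -7*(-1/100) - 472392*√6 = 7/100 - 472392*√6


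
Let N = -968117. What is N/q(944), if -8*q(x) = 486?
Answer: 3872468/243 ≈ 15936.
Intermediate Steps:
q(x) = -243/4 (q(x) = -1/8*486 = -243/4)
N/q(944) = -968117/(-243/4) = -968117*(-4/243) = 3872468/243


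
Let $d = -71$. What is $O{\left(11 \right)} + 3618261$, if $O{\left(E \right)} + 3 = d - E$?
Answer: $3618176$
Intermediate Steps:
$O{\left(E \right)} = -74 - E$ ($O{\left(E \right)} = -3 - \left(71 + E\right) = -74 - E$)
$O{\left(11 \right)} + 3618261 = \left(-74 - 11\right) + 3618261 = -85 + 3618261 = 3618176$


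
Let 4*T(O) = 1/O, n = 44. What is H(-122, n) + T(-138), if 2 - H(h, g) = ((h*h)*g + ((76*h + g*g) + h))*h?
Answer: 43601065775/552 ≈ 7.8987e+7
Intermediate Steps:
T(O) = 1/(4*O)
H(h, g) = 2 - h*(g² + 77*h + g*h²) (H(h, g) = 2 - ((h*h)*g + ((76*h + g*g) + h))*h = 2 - (h²*g + ((76*h + g²) + h))*h = 2 - (g*h² + ((g² + 76*h) + h))*h = 2 - (g*h² + (g² + 77*h))*h = 2 - (g² + 77*h + g*h²)*h = 2 - h*(g² + 77*h + g*h²))
H(-122, n) + T(-138) = (2 - 77*(-122)² - 1*44*(-122)³ - 1*(-122)*44²) + (¼)/(-138) = (2 - 77*14884 - 1*44*(-1815848) - 1*(-122)*1936) + (¼)*(-1/138) = (2 - 1146068 + 79897312 + 236192) - 1/552 = 78987438 - 1/552 = 43601065775/552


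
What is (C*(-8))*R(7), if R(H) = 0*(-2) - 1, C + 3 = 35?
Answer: 256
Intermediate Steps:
C = 32 (C = -3 + 35 = 32)
R(H) = -1 (R(H) = 0 - 1 = -1)
(C*(-8))*R(7) = (32*(-8))*(-1) = -256*(-1) = 256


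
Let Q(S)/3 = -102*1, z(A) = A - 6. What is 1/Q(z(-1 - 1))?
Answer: -1/306 ≈ -0.0032680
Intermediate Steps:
z(A) = -6 + A
Q(S) = -306 (Q(S) = 3*(-102*1) = 3*(-102) = -306)
1/Q(z(-1 - 1)) = 1/(-306) = -1/306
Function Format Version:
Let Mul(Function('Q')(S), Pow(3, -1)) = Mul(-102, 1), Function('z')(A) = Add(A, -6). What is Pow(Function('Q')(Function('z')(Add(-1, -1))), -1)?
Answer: Rational(-1, 306) ≈ -0.0032680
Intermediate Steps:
Function('z')(A) = Add(-6, A)
Function('Q')(S) = -306 (Function('Q')(S) = Mul(3, Mul(-102, 1)) = Mul(3, -102) = -306)
Pow(Function('Q')(Function('z')(Add(-1, -1))), -1) = Pow(-306, -1) = Rational(-1, 306)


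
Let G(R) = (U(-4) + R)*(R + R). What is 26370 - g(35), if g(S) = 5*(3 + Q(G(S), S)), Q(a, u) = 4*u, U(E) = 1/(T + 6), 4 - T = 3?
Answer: 25655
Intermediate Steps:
T = 1 (T = 4 - 1*3 = 4 - 3 = 1)
U(E) = ⅐ (U(E) = 1/(1 + 6) = 1/7 = ⅐)
G(R) = 2*R*(⅐ + R) (G(R) = (⅐ + R)*(R + R) = (⅐ + R)*(2*R) = 2*R*(⅐ + R))
g(S) = 15 + 20*S (g(S) = 5*(3 + 4*S) = 15 + 20*S)
26370 - g(35) = 26370 - (15 + 20*35) = 26370 - (15 + 700) = 26370 - 1*715 = 26370 - 715 = 25655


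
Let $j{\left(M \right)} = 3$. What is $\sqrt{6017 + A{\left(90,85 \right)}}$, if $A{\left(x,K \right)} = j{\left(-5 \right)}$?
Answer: $2 \sqrt{1505} \approx 77.589$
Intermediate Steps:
$A{\left(x,K \right)} = 3$
$\sqrt{6017 + A{\left(90,85 \right)}} = \sqrt{6017 + 3} = \sqrt{6020} = 2 \sqrt{1505}$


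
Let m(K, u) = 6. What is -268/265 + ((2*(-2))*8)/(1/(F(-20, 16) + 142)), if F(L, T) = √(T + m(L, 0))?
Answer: -1204428/265 - 32*√22 ≈ -4695.1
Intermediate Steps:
F(L, T) = √(6 + T) (F(L, T) = √(T + 6) = √(6 + T))
-268/265 + ((2*(-2))*8)/(1/(F(-20, 16) + 142)) = -268/265 + ((2*(-2))*8)/(1/(√(6 + 16) + 142)) = -268*1/265 + (-4*8)/(1/(√22 + 142)) = -268/265 - (4544 + 32*√22) = -268/265 - 32*(142 + √22) = -268/265 + (-4544 - 32*√22) = -1204428/265 - 32*√22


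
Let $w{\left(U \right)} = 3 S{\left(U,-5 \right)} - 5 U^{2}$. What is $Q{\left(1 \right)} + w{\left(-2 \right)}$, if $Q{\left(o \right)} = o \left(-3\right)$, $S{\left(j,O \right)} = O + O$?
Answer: $-53$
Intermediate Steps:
$S{\left(j,O \right)} = 2 O$
$Q{\left(o \right)} = - 3 o$
$w{\left(U \right)} = -30 - 5 U^{2}$ ($w{\left(U \right)} = 3 \cdot 2 \left(-5\right) - 5 U^{2} = 3 \left(-10\right) - 5 U^{2} = -30 - 5 U^{2}$)
$Q{\left(1 \right)} + w{\left(-2 \right)} = \left(-3\right) 1 - \left(30 + 5 \left(-2\right)^{2}\right) = -3 - 50 = -53$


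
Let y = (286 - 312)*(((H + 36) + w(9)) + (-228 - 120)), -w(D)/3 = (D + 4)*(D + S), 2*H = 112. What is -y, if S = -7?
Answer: -8684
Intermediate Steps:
H = 56 (H = (½)*112 = 56)
w(D) = -3*(-7 + D)*(4 + D) (w(D) = -3*(D + 4)*(D - 7) = -3*(4 + D)*(-7 + D) = -3*(-7 + D)*(4 + D))
y = 8684 (y = (286 - 312)*(((56 + 36) + (84 - 3*9² + 9*9)) + (-228 - 120)) = -26*((92 + (84 - 3*81 + 81)) - 348) = -26*((92 + (84 - 243 + 81)) - 348) = -26*((92 - 78) - 348) = -26*(14 - 348) = -26*(-334) = 8684)
-y = -1*8684 = -8684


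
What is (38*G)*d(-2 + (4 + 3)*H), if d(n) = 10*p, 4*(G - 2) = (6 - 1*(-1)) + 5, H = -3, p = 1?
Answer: 1900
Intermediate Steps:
G = 5 (G = 2 + ((6 - 1*(-1)) + 5)/4 = 2 + ((6 + 1) + 5)/4 = 2 + (7 + 5)/4 = 2 + (1/4)*12 = 2 + 3 = 5)
d(n) = 10 (d(n) = 10*1 = 10)
(38*G)*d(-2 + (4 + 3)*H) = (38*5)*10 = 190*10 = 1900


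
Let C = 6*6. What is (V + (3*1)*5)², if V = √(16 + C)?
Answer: 277 + 60*√13 ≈ 493.33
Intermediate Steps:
C = 36
V = 2*√13 (V = √(16 + 36) = √52 = 2*√13 ≈ 7.2111)
(V + (3*1)*5)² = (2*√13 + (3*1)*5)² = (2*√13 + 3*5)² = (2*√13 + 15)² = (15 + 2*√13)²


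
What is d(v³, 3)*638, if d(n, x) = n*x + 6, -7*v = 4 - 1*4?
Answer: 3828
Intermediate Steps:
v = 0 (v = -(4 - 1*4)/7 = -(4 - 4)/7 = -⅐*0 = 0)
d(n, x) = 6 + n*x
d(v³, 3)*638 = (6 + 0³*3)*638 = (6 + 0*3)*638 = (6 + 0)*638 = 6*638 = 3828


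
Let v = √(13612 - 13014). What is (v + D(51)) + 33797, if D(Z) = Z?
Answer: 33848 + √598 ≈ 33872.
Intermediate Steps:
v = √598 ≈ 24.454
(v + D(51)) + 33797 = (√598 + 51) + 33797 = (51 + √598) + 33797 = 33848 + √598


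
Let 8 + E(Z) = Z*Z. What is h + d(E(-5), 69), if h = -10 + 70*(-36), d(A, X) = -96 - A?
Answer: -2643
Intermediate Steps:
E(Z) = -8 + Z² (E(Z) = -8 + Z*Z = -8 + Z²)
h = -2530 (h = -10 - 2520 = -2530)
h + d(E(-5), 69) = -2530 + (-96 - (-8 + (-5)²)) = -2530 + (-96 - (-8 + 25)) = -2530 + (-96 - 1*17) = -2530 + (-96 - 17) = -2530 - 113 = -2643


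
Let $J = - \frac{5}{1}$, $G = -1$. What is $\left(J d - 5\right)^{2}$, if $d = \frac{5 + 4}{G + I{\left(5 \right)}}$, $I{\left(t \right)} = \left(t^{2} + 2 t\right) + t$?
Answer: $\frac{6400}{169} \approx 37.87$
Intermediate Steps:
$I{\left(t \right)} = t^{2} + 3 t$
$d = \frac{3}{13}$ ($d = \frac{5 + 4}{-1 + 5 \left(3 + 5\right)} = \frac{9}{-1 + 5 \cdot 8} = \frac{9}{-1 + 40} = \frac{9}{39} = 9 \cdot \frac{1}{39} = \frac{3}{13} \approx 0.23077$)
$J = -5$ ($J = \left(-5\right) 1 = -5$)
$\left(J d - 5\right)^{2} = \left(\left(-5\right) \frac{3}{13} - 5\right)^{2} = \left(- \frac{15}{13} - 5\right)^{2} = \left(- \frac{80}{13}\right)^{2} = \frac{6400}{169}$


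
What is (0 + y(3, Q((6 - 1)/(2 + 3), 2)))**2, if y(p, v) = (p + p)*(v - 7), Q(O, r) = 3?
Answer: 576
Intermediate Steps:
y(p, v) = 2*p*(-7 + v) (y(p, v) = (2*p)*(-7 + v) = 2*p*(-7 + v))
(0 + y(3, Q((6 - 1)/(2 + 3), 2)))**2 = (0 + 2*3*(-7 + 3))**2 = (0 + 2*3*(-4))**2 = (0 - 24)**2 = (-24)**2 = 576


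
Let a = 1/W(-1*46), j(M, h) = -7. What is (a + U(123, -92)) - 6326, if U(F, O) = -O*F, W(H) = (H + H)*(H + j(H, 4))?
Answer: 24331241/4876 ≈ 4990.0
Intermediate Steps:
W(H) = 2*H*(-7 + H) (W(H) = (H + H)*(H - 7) = (2*H)*(-7 + H) = 2*H*(-7 + H))
U(F, O) = -F*O
a = 1/4876 (a = 1/(2*(-1*46)*(-7 - 1*46)) = 1/(2*(-46)*(-7 - 46)) = 1/(2*(-46)*(-53)) = 1/4876 ≈ 0.00020509)
(a + U(123, -92)) - 6326 = (1/4876 - 1*123*(-92)) - 6326 = (1/4876 + 11316) - 6326 = 55176817/4876 - 6326 = 24331241/4876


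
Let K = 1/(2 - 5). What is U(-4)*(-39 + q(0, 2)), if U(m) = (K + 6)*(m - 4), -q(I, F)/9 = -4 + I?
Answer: 136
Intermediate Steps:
q(I, F) = 36 - 9*I (q(I, F) = -9*(-4 + I) = 36 - 9*I)
K = -1/3 (K = 1/(-3) = -1/3 ≈ -0.33333)
U(m) = -68/3 + 17*m/3 (U(m) = (-1/3 + 6)*(m - 4) = 17*(-4 + m)/3 = -68/3 + 17*m/3)
U(-4)*(-39 + q(0, 2)) = (-68/3 + (17/3)*(-4))*(-39 + (36 - 9*0)) = (-68/3 - 68/3)*(-39 + (36 + 0)) = -136*(-39 + 36)/3 = -136/3*(-3) = 136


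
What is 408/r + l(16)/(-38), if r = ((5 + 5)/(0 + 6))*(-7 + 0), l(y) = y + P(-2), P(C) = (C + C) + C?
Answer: -23431/665 ≈ -35.235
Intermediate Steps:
P(C) = 3*C (P(C) = 2*C + C = 3*C)
l(y) = -6 + y (l(y) = y + 3*(-2) = y - 6 = -6 + y)
r = -35/3 (r = (10/6)*(-7) = (10*(⅙))*(-7) = (5/3)*(-7) = -35/3 ≈ -11.667)
408/r + l(16)/(-38) = 408/(-35/3) + (-6 + 16)/(-38) = 408*(-3/35) + 10*(-1/38) = -1224/35 - 5/19 = -23431/665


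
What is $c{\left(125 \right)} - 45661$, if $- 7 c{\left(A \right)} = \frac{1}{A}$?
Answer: $- \frac{39953376}{875} \approx -45661.0$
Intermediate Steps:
$c{\left(A \right)} = - \frac{1}{7 A}$
$c{\left(125 \right)} - 45661 = - \frac{1}{7 \cdot 125} - 45661 = \left(- \frac{1}{7}\right) \frac{1}{125} - 45661 = - \frac{1}{875} - 45661 = - \frac{39953376}{875}$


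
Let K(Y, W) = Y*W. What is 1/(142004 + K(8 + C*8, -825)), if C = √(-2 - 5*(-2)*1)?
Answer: 33851/4496440804 + 825*√2/1124110201 ≈ 8.5663e-6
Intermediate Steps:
C = 2*√2 (C = √(-2 + 10*1) = √(-2 + 10) = √8 = 2*√2 ≈ 2.8284)
K(Y, W) = W*Y
1/(142004 + K(8 + C*8, -825)) = 1/(142004 - 825*(8 + (2*√2)*8)) = 1/(142004 - 825*(8 + 16*√2)) = 1/(142004 + (-6600 - 13200*√2)) = 1/(135404 - 13200*√2)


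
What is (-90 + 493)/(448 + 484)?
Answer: 403/932 ≈ 0.43240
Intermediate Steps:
(-90 + 493)/(448 + 484) = 403/932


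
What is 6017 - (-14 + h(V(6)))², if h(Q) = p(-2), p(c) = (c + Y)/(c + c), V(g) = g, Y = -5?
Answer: 93871/16 ≈ 5866.9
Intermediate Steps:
p(c) = (-5 + c)/(2*c) (p(c) = (c - 5)/(c + c) = (-5 + c)/((2*c)) = (-5 + c)*(1/(2*c)) = (-5 + c)/(2*c))
h(Q) = 7/4 (h(Q) = (½)*(-5 - 2)/(-2) = (½)*(-½)*(-7) = 7/4)
6017 - (-14 + h(V(6)))² = 6017 - (-14 + 7/4)² = 6017 - (-49/4)² = 6017 - 1*2401/16 = 6017 - 2401/16 = 93871/16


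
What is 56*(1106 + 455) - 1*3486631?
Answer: -3399215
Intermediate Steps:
56*(1106 + 455) - 1*3486631 = 56*1561 - 3486631 = 87416 - 3486631 = -3399215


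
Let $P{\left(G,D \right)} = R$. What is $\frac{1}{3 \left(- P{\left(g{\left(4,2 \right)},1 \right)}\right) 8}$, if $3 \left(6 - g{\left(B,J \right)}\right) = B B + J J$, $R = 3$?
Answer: $- \frac{1}{72} \approx -0.013889$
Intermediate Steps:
$g{\left(B,J \right)} = 6 - \frac{B^{2}}{3} - \frac{J^{2}}{3}$ ($g{\left(B,J \right)} = 6 - \frac{B B + J J}{3} = 6 - \frac{B^{2} + J^{2}}{3} = 6 - \left(\frac{B^{2}}{3} + \frac{J^{2}}{3}\right) = 6 - \frac{B^{2}}{3} - \frac{J^{2}}{3}$)
$P{\left(G,D \right)} = 3$
$\frac{1}{3 \left(- P{\left(g{\left(4,2 \right)},1 \right)}\right) 8} = \frac{1}{3 \left(\left(-1\right) 3\right) 8} = \frac{1}{3 \left(-3\right) 8} = \frac{1}{\left(-9\right) 8} = \frac{1}{-72} = - \frac{1}{72}$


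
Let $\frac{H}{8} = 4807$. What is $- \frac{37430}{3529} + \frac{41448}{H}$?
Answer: $- \frac{14694751}{1542173} \approx -9.5286$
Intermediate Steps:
$H = 38456$ ($H = 8 \cdot 4807 = 38456$)
$- \frac{37430}{3529} + \frac{41448}{H} = - \frac{37430}{3529} + \frac{41448}{38456} = \left(-37430\right) \frac{1}{3529} + 41448 \cdot \frac{1}{38456} = - \frac{37430}{3529} + \frac{471}{437} = - \frac{14694751}{1542173}$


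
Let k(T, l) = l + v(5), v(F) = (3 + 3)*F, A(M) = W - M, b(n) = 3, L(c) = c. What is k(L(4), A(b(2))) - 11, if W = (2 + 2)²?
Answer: 32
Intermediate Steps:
W = 16 (W = 4² = 16)
A(M) = 16 - M
v(F) = 6*F
k(T, l) = 30 + l (k(T, l) = l + 6*5 = l + 30 = 30 + l)
k(L(4), A(b(2))) - 11 = (30 + (16 - 1*3)) - 11 = (30 + (16 - 3)) - 11 = (30 + 13) - 11 = 43 - 11 = 32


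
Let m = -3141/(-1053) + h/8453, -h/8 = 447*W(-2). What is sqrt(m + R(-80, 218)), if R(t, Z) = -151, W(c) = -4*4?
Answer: I*sqrt(15350919899198)/329667 ≈ 11.885*I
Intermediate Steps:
W(c) = -16
h = 57216 (h = -3576*(-16) = -8*(-7152) = 57216)
m = 9644369/989001 (m = -3141/(-1053) + 57216/8453 = -3141*(-1/1053) + 57216*(1/8453) = 349/117 + 57216/8453 = 9644369/989001 ≈ 9.7516)
sqrt(m + R(-80, 218)) = sqrt(9644369/989001 - 151) = sqrt(-139694782/989001) = I*sqrt(15350919899198)/329667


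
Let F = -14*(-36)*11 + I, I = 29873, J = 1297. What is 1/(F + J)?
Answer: 1/36714 ≈ 2.7238e-5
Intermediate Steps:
F = 35417 (F = -14*(-36)*11 + 29873 = 504*11 + 29873 = 5544 + 29873 = 35417)
1/(F + J) = 1/(35417 + 1297) = 1/36714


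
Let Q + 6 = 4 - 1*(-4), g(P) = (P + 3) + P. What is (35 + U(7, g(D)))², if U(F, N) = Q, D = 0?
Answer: 1369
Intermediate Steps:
g(P) = 3 + 2*P (g(P) = (3 + P) + P = 3 + 2*P)
Q = 2 (Q = -6 + (4 - 1*(-4)) = -6 + (4 + 4) = -6 + 8 = 2)
U(F, N) = 2
(35 + U(7, g(D)))² = (35 + 2)² = 37² = 1369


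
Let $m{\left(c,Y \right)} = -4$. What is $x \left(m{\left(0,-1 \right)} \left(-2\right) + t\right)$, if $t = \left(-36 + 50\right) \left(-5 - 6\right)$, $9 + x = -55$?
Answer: $9344$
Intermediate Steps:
$x = -64$ ($x = -9 - 55 = -64$)
$t = -154$ ($t = 14 \left(-11\right) = -154$)
$x \left(m{\left(0,-1 \right)} \left(-2\right) + t\right) = - 64 \left(\left(-4\right) \left(-2\right) - 154\right) = - 64 \left(8 - 154\right) = \left(-64\right) \left(-146\right) = 9344$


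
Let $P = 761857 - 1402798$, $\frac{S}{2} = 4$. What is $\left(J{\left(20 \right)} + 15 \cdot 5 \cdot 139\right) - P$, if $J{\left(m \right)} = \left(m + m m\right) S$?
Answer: $654726$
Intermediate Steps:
$S = 8$ ($S = 2 \cdot 4 = 8$)
$P = -640941$
$J{\left(m \right)} = 8 m + 8 m^{2}$ ($J{\left(m \right)} = \left(m + m m\right) 8 = \left(m + m^{2}\right) 8 = 8 m + 8 m^{2}$)
$\left(J{\left(20 \right)} + 15 \cdot 5 \cdot 139\right) - P = \left(8 \cdot 20 \left(1 + 20\right) + 15 \cdot 5 \cdot 139\right) - -640941 = \left(8 \cdot 20 \cdot 21 + 75 \cdot 139\right) + 640941 = \left(3360 + 10425\right) + 640941 = 13785 + 640941 = 654726$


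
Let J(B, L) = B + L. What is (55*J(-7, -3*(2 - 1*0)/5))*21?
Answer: -9471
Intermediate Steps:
(55*J(-7, -3*(2 - 1*0)/5))*21 = (55*(-7 - 3*(2 - 1*0)/5))*21 = (55*(-7 - 3*(2 + 0)/5))*21 = (55*(-7 - 6/5))*21 = (55*(-41/5))*21 = -451*21 = -9471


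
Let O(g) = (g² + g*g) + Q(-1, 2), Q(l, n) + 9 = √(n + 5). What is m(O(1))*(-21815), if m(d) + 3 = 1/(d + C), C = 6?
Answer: 370855/6 - 21815*√7/6 ≈ 52190.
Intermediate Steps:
Q(l, n) = -9 + √(5 + n) (Q(l, n) = -9 + √(n + 5) = -9 + √(5 + n))
O(g) = -9 + √7 + 2*g² (O(g) = (g² + g*g) + (-9 + √(5 + 2)) = (g² + g²) + (-9 + √7) = 2*g² + (-9 + √7) = -9 + √7 + 2*g²)
m(d) = -3 + 1/(6 + d) (m(d) = -3 + 1/(d + 6) = -3 + 1/(6 + d))
m(O(1))*(-21815) = ((-17 - 3*(-9 + √7 + 2*1²))/(6 + (-9 + √7 + 2*1²)))*(-21815) = ((-17 - 3*(-9 + √7 + 2*1))/(6 + (-9 + √7 + 2*1)))*(-21815) = ((-17 - 3*(-9 + √7 + 2))/(6 + (-9 + √7 + 2)))*(-21815) = ((-17 - 3*(-7 + √7))/(6 + (-7 + √7)))*(-21815) = ((-17 + (21 - 3*√7))/(-1 + √7))*(-21815) = ((4 - 3*√7)/(-1 + √7))*(-21815) = -21815*(4 - 3*√7)/(-1 + √7)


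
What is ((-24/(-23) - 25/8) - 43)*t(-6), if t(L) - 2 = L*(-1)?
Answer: -8295/23 ≈ -360.65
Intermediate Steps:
t(L) = 2 - L (t(L) = 2 + L*(-1) = 2 - L)
((-24/(-23) - 25/8) - 43)*t(-6) = ((-24/(-23) - 25/8) - 43)*(2 - 1*(-6)) = ((-24*(-1/23) - 25*1/8) - 43)*(2 + 6) = ((24/23 - 25/8) - 43)*8 = (-383/184 - 43)*8 = -8295/184*8 = -8295/23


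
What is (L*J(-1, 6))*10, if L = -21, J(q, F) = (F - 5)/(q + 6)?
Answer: -42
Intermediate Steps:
J(q, F) = (-5 + F)/(6 + q)
(L*J(-1, 6))*10 = -21*(-5 + 6)/(6 - 1)*10 = -21/5*10 = -42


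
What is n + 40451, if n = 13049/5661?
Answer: 229006160/5661 ≈ 40453.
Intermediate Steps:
n = 13049/5661 (n = 13049*(1/5661) = 13049/5661 ≈ 2.3051)
n + 40451 = 13049/5661 + 40451 = 229006160/5661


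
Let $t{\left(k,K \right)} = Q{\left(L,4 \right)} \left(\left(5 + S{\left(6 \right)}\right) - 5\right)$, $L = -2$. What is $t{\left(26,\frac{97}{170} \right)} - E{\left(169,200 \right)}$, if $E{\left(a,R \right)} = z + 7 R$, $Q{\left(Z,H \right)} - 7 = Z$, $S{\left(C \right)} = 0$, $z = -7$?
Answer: $-1393$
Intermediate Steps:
$Q{\left(Z,H \right)} = 7 + Z$
$t{\left(k,K \right)} = 0$ ($t{\left(k,K \right)} = \left(7 - 2\right) \left(\left(5 + 0\right) - 5\right) = 5 \left(5 - 5\right) = 5 \cdot 0 = 0$)
$E{\left(a,R \right)} = -7 + 7 R$
$t{\left(26,\frac{97}{170} \right)} - E{\left(169,200 \right)} = 0 - \left(-7 + 7 \cdot 200\right) = 0 - \left(-7 + 1400\right) = 0 - 1393 = -1393$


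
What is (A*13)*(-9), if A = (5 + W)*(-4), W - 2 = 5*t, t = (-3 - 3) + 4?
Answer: -1404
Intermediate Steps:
t = -2 (t = -6 + 4 = -2)
W = -8 (W = 2 + 5*(-2) = 2 - 10 = -8)
A = 12 (A = (5 - 8)*(-4) = -3*(-4) = 12)
(A*13)*(-9) = (12*13)*(-9) = 156*(-9) = -1404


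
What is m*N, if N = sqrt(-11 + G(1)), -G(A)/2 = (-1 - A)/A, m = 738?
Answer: 738*I*sqrt(7) ≈ 1952.6*I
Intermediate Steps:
G(A) = -2*(-1 - A)/A
N = I*sqrt(7) (N = sqrt(-11 + (2 + 2/1)) = sqrt(-11 + (2 + 2*1)) = sqrt(-11 + (2 + 2)) = sqrt(-11 + 4) = sqrt(-7) = I*sqrt(7) ≈ 2.6458*I)
m*N = 738*(I*sqrt(7)) = 738*I*sqrt(7)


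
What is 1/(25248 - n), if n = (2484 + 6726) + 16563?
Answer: -1/525 ≈ -0.0019048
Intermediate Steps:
n = 25773 (n = 9210 + 16563 = 25773)
1/(25248 - n) = 1/(25248 - 1*25773) = 1/(25248 - 25773) = 1/(-525) = -1/525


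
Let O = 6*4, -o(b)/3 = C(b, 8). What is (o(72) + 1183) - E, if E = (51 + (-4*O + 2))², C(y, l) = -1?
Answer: -663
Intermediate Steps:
o(b) = 3 (o(b) = -3*(-1) = 3)
O = 24
E = 1849 (E = (51 + (-4*24 + 2))² = (51 + (-96 + 2))² = (51 - 94)² = (-43)² = 1849)
(o(72) + 1183) - E = (3 + 1183) - 1*1849 = 1186 - 1849 = -663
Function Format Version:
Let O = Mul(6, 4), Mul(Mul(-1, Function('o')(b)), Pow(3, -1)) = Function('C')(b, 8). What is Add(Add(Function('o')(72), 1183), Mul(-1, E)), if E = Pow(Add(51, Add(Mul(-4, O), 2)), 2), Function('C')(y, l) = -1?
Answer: -663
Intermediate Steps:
Function('o')(b) = 3 (Function('o')(b) = Mul(-3, -1) = 3)
O = 24
E = 1849 (E = Pow(Add(51, Add(Mul(-4, 24), 2)), 2) = Pow(Add(51, Add(-96, 2)), 2) = Pow(Add(51, -94), 2) = Pow(-43, 2) = 1849)
Add(Add(Function('o')(72), 1183), Mul(-1, E)) = Add(Add(3, 1183), Mul(-1, 1849)) = Add(1186, -1849) = -663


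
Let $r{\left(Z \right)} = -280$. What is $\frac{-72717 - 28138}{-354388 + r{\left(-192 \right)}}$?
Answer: $\frac{100855}{354668} \approx 0.28436$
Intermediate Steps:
$\frac{-72717 - 28138}{-354388 + r{\left(-192 \right)}} = \frac{-72717 - 28138}{-354388 - 280} = - \frac{100855}{-354668} = \left(-100855\right) \left(- \frac{1}{354668}\right) = \frac{100855}{354668}$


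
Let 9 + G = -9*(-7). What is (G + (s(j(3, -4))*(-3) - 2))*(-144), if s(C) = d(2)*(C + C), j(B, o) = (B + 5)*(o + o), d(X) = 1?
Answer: -62784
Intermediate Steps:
j(B, o) = 2*o*(5 + B) (j(B, o) = (5 + B)*(2*o) = 2*o*(5 + B))
G = 54 (G = -9 - 9*(-7) = -9 + 63 = 54)
s(C) = 2*C (s(C) = 1*(C + C) = 1*(2*C) = 2*C)
(G + (s(j(3, -4))*(-3) - 2))*(-144) = (54 + ((2*(2*(-4)*(5 + 3)))*(-3) - 2))*(-144) = (54 + ((2*(2*(-4)*8))*(-3) - 2))*(-144) = (54 + ((2*(-64))*(-3) - 2))*(-144) = (54 + (-128*(-3) - 2))*(-144) = (54 + (384 - 2))*(-144) = (54 + 382)*(-144) = 436*(-144) = -62784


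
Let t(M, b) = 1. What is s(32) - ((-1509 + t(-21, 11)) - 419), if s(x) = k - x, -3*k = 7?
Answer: 5678/3 ≈ 1892.7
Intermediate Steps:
k = -7/3 (k = -1/3*7 = -7/3 ≈ -2.3333)
s(x) = -7/3 - x
s(32) - ((-1509 + t(-21, 11)) - 419) = (-7/3 - 1*32) - ((-1509 + 1) - 419) = (-7/3 - 32) - (-1508 - 419) = -103/3 - 1*(-1927) = -103/3 + 1927 = 5678/3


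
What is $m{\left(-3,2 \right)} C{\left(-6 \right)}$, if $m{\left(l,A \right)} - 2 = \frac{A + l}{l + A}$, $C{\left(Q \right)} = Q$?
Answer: $-18$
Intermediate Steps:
$m{\left(l,A \right)} = 3$ ($m{\left(l,A \right)} = 2 + \frac{A + l}{l + A} = 2 + \frac{A + l}{A + l} = 2 + 1 = 3$)
$m{\left(-3,2 \right)} C{\left(-6 \right)} = 3 \left(-6\right) = -18$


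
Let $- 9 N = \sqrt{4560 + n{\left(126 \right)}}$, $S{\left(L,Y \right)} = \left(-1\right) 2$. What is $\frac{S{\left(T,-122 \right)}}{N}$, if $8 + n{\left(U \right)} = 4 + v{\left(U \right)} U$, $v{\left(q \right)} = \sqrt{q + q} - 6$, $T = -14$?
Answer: $\frac{9}{\sqrt{950 + 189 \sqrt{7}}} \approx 0.23635$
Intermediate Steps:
$S{\left(L,Y \right)} = -2$
$v{\left(q \right)} = -6 + \sqrt{2} \sqrt{q}$ ($v{\left(q \right)} = \sqrt{2 q} - 6 = \sqrt{2} \sqrt{q} - 6 = -6 + \sqrt{2} \sqrt{q}$)
$n{\left(U \right)} = -4 + U \left(-6 + \sqrt{2} \sqrt{U}\right)$ ($n{\left(U \right)} = -8 + \left(4 + \left(-6 + \sqrt{2} \sqrt{U}\right) U\right) = -8 + \left(4 + U \left(-6 + \sqrt{2} \sqrt{U}\right)\right) = -4 + U \left(-6 + \sqrt{2} \sqrt{U}\right)$)
$N = - \frac{\sqrt{3800 + 756 \sqrt{7}}}{9}$ ($N = - \frac{\sqrt{4560 - \left(4 - 126 \left(-6 + \sqrt{2} \sqrt{126}\right)\right)}}{9} = - \frac{\sqrt{4560 - \left(4 - 126 \left(-6 + \sqrt{2} \cdot 3 \sqrt{14}\right)\right)}}{9} = - \frac{\sqrt{4560 - \left(4 - 126 \left(-6 + 6 \sqrt{7}\right)\right)}}{9} = - \frac{\sqrt{4560 - \left(760 - 756 \sqrt{7}\right)}}{9} = - \frac{\sqrt{3800 + 756 \sqrt{7}}}{9} \approx -8.4621$)
$\frac{S{\left(T,-122 \right)}}{N} = - \frac{2}{\left(- \frac{2}{9}\right) \sqrt{950 + 189 \sqrt{7}}} = - 2 \left(- \frac{9}{2 \sqrt{950 + 189 \sqrt{7}}}\right) = \frac{9}{\sqrt{950 + 189 \sqrt{7}}}$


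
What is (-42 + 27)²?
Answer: 225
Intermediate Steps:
(-42 + 27)² = (-15)² = 225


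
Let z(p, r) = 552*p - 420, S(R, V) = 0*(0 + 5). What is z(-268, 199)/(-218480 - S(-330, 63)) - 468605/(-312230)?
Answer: 3717550357/1705400260 ≈ 2.1799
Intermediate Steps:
S(R, V) = 0 (S(R, V) = 0*5 = 0)
z(p, r) = -420 + 552*p
z(-268, 199)/(-218480 - S(-330, 63)) - 468605/(-312230) = (-420 + 552*(-268))/(-218480 - 1*0) - 468605/(-312230) = (-420 - 147936)/(-218480 + 0) - 468605*(-1/312230) = -148356/(-218480) + 93721/62446 = -148356*(-1/218480) + 93721/62446 = 37089/54620 + 93721/62446 = 3717550357/1705400260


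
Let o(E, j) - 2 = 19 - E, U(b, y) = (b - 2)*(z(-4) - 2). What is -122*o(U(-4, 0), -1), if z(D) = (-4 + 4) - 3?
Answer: 1098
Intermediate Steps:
z(D) = -3 (z(D) = 0 - 3 = -3)
U(b, y) = 10 - 5*b (U(b, y) = (b - 2)*(-3 - 2) = (-2 + b)*(-5) = 10 - 5*b)
o(E, j) = 21 - E (o(E, j) = 2 + (19 - E) = 21 - E)
-122*o(U(-4, 0), -1) = -122*(21 - (10 - 5*(-4))) = -122*(21 - (10 + 20)) = -122*(21 - 1*30) = -122*(21 - 30) = -122*(-9) = 1098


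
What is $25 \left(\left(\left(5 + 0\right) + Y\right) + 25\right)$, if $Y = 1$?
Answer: $775$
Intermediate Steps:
$25 \left(\left(\left(5 + 0\right) + Y\right) + 25\right) = 25 \left(\left(\left(5 + 0\right) + 1\right) + 25\right) = 25 \left(\left(5 + 1\right) + 25\right) = 25 \left(6 + 25\right) = 25 \cdot 31 = 775$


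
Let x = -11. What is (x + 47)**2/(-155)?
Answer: -1296/155 ≈ -8.3613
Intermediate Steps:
(x + 47)**2/(-155) = (-11 + 47)**2/(-155) = 36**2*(-1/155) = 1296*(-1/155) = -1296/155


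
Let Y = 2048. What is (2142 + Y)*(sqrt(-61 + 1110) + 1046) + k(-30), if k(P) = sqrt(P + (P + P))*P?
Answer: 4382740 + 4190*sqrt(1049) - 90*I*sqrt(10) ≈ 4.5184e+6 - 284.6*I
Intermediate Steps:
k(P) = sqrt(3)*P**(3/2) (k(P) = sqrt(P + 2*P)*P = sqrt(3*P)*P = (sqrt(3)*sqrt(P))*P = sqrt(3)*P**(3/2))
(2142 + Y)*(sqrt(-61 + 1110) + 1046) + k(-30) = (2142 + 2048)*(sqrt(-61 + 1110) + 1046) + sqrt(3)*(-30)**(3/2) = 4190*(sqrt(1049) + 1046) + sqrt(3)*(-30*I*sqrt(30)) = 4190*(1046 + sqrt(1049)) - 90*I*sqrt(10) = (4382740 + 4190*sqrt(1049)) - 90*I*sqrt(10) = 4382740 + 4190*sqrt(1049) - 90*I*sqrt(10)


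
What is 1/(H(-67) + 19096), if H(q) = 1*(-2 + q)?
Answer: 1/19027 ≈ 5.2557e-5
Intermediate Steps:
H(q) = -2 + q
1/(H(-67) + 19096) = 1/((-2 - 67) + 19096) = 1/(-69 + 19096) = 1/19027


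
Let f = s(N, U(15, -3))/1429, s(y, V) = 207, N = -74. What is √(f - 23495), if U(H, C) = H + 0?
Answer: 2*I*√11994364373/1429 ≈ 153.28*I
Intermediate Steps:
U(H, C) = H
f = 207/1429 ≈ 0.14486
√(f - 23495) = √(207/1429 - 23495) = √(-33574148/1429) = 2*I*√11994364373/1429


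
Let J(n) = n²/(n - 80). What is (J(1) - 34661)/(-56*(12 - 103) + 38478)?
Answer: -1369110/1721173 ≈ -0.79545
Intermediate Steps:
J(n) = n²/(-80 + n)
(J(1) - 34661)/(-56*(12 - 103) + 38478) = (1²/(-80 + 1) - 34661)/(-56*(12 - 103) + 38478) = (1/(-79) - 34661)/(-56*(-91) + 38478) = (1*(-1/79) - 34661)/(5096 + 38478) = (-1/79 - 34661)/43574 = -2738220/79*1/43574 = -1369110/1721173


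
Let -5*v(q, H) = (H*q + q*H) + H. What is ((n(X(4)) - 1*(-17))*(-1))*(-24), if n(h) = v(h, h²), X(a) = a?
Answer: -1416/5 ≈ -283.20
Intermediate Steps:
v(q, H) = -H/5 - 2*H*q/5 (v(q, H) = -((H*q + q*H) + H)/5 = -((H*q + H*q) + H)/5 = -(2*H*q + H)/5 = -(H + 2*H*q)/5 = -H/5 - 2*H*q/5)
n(h) = -h²*(1 + 2*h)/5
((n(X(4)) - 1*(-17))*(-1))*(-24) = (((⅕)*4²*(-1 - 2*4) - 1*(-17))*(-1))*(-24) = (((⅕)*16*(-1 - 8) + 17)*(-1))*(-24) = (((⅕)*16*(-9) + 17)*(-1))*(-24) = ((-144/5 + 17)*(-1))*(-24) = -59/5*(-1)*(-24) = (59/5)*(-24) = -1416/5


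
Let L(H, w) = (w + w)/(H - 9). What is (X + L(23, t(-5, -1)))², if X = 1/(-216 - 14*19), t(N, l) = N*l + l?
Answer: 3690241/11383876 ≈ 0.32416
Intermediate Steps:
t(N, l) = l + N*l
L(H, w) = 2*w/(-9 + H) (L(H, w) = (2*w)/(-9 + H) = 2*w/(-9 + H))
X = -1/482 (X = 1/(-216 - 266) = 1/(-482) = -1/482 ≈ -0.0020747)
(X + L(23, t(-5, -1)))² = (-1/482 + 2*(-(1 - 5))/(-9 + 23))² = (-1/482 + 2*(-1*(-4))/14)² = (-1/482 + 2*4*(1/14))² = (-1/482 + 4/7)² = (1921/3374)² = 3690241/11383876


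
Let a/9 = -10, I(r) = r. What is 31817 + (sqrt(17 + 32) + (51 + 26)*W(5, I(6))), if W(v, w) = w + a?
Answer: 25356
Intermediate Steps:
a = -90 (a = 9*(-10) = -90)
W(v, w) = -90 + w (W(v, w) = w - 90 = -90 + w)
31817 + (sqrt(17 + 32) + (51 + 26)*W(5, I(6))) = 31817 + (sqrt(17 + 32) + (51 + 26)*(-90 + 6)) = 31817 + (sqrt(49) + 77*(-84)) = 31817 + (7 - 6468) = 31817 - 6461 = 25356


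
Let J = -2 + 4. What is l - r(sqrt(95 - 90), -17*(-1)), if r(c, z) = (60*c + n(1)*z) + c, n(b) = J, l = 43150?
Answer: 43116 - 61*sqrt(5) ≈ 42980.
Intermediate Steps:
J = 2
n(b) = 2
r(c, z) = 2*z + 61*c (r(c, z) = (60*c + 2*z) + c = (2*z + 60*c) + c = 2*z + 61*c)
l - r(sqrt(95 - 90), -17*(-1)) = 43150 - (2*(-17*(-1)) + 61*sqrt(95 - 90)) = 43150 - (2*17 + 61*sqrt(5)) = 43150 - (34 + 61*sqrt(5)) = 43150 + (-34 - 61*sqrt(5)) = 43116 - 61*sqrt(5)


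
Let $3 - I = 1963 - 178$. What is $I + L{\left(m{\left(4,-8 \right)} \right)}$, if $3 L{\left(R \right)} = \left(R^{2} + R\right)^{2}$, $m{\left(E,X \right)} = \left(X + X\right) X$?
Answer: $90880266$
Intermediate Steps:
$m{\left(E,X \right)} = 2 X^{2}$ ($m{\left(E,X \right)} = 2 X X = 2 X^{2}$)
$L{\left(R \right)} = \frac{\left(R + R^{2}\right)^{2}}{3}$ ($L{\left(R \right)} = \frac{\left(R^{2} + R\right)^{2}}{3} = \frac{\left(R + R^{2}\right)^{2}}{3}$)
$I = -1782$ ($I = 3 - \left(1963 - 178\right) = 3 - 1785 = -1782$)
$I + L{\left(m{\left(4,-8 \right)} \right)} = -1782 + \frac{\left(2 \left(-8\right)^{2}\right)^{2} \left(1 + 2 \left(-8\right)^{2}\right)^{2}}{3} = -1782 + \frac{\left(2 \cdot 64\right)^{2} \left(1 + 2 \cdot 64\right)^{2}}{3} = -1782 + \frac{128^{2} \left(1 + 128\right)^{2}}{3} = -1782 + \frac{1}{3} \cdot 16384 \cdot 129^{2} = -1782 + \frac{1}{3} \cdot 16384 \cdot 16641 = -1782 + 90882048 = 90880266$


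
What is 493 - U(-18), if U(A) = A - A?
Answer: 493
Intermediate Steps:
U(A) = 0
493 - U(-18) = 493 - 1*0 = 493 + 0 = 493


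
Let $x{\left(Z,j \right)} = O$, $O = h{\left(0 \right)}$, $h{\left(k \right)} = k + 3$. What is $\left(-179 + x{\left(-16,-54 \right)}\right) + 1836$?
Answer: $1660$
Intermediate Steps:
$h{\left(k \right)} = 3 + k$
$O = 3$ ($O = 3 + 0 = 3$)
$x{\left(Z,j \right)} = 3$
$\left(-179 + x{\left(-16,-54 \right)}\right) + 1836 = \left(-179 + 3\right) + 1836 = -176 + 1836 = 1660$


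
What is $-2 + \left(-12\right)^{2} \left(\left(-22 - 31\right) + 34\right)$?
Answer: $-2738$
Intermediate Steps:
$-2 + \left(-12\right)^{2} \left(\left(-22 - 31\right) + 34\right) = -2 + 144 \left(-53 + 34\right) = -2 + 144 \left(-19\right) = -2 - 2736 = -2738$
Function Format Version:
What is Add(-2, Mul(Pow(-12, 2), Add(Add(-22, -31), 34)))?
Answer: -2738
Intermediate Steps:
Add(-2, Mul(Pow(-12, 2), Add(Add(-22, -31), 34))) = Add(-2, Mul(144, Add(-53, 34))) = Add(-2, Mul(144, -19)) = Add(-2, -2736) = -2738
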